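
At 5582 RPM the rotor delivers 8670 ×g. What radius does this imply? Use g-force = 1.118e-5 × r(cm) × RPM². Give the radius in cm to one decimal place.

8670 = 1.118 × 10⁻⁵ × r × (5582)²
r = 8670 / (1.118 × 10⁻⁵ × 31,158,724) = 8670 / 348.3545 ≈ 24.888 cm

24.9 cm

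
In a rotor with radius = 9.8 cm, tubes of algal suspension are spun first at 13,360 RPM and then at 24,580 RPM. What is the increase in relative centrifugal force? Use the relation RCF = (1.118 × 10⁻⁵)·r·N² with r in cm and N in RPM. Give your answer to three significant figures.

≈ 46600 × g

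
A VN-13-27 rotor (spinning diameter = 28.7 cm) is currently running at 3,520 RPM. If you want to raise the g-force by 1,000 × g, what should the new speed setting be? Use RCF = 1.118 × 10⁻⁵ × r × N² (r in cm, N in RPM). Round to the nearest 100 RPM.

≈ 4300 RPM

r = 28.7 / 2 = 14.35 cm
Current RCF = 1.118 × 10⁻⁵ × 14.35 × (3520)² = 1.118 × 10⁻⁵ × 14.35 × 12,390,400 ≈ 1,987.8 × g
Target RCF = 1,987.8 + 1,000 = 2,987.8 × g
N² = 2,987.8 / (16.0433 × 10⁻⁵) = 18,623,351
N ≈ √18,623,351 ≈ 4,315.5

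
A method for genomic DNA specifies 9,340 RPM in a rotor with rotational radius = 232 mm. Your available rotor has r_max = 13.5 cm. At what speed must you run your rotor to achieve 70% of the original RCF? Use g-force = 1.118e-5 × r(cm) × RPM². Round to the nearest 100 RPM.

≈ 10200 RPM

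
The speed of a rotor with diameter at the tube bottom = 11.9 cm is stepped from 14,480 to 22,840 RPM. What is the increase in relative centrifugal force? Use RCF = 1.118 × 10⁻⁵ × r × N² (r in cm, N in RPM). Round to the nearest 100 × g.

r = 11.9 / 2 = 5.95 cm
RCF₁ = 1.118 × 10⁻⁵ × 5.95 × (14480)² = 1.118 × 10⁻⁵ × 5.95 × 209,670,400 ≈ 13,947.5 × g
RCF₂ = 1.118 × 10⁻⁵ × 5.95 × (22840)² = 1.118 × 10⁻⁵ × 5.95 × 521,665,600 ≈ 34,701.7 × g
Increase = 34,701.7 − 13,947.5 = 20,754.2

≈ 20800 x g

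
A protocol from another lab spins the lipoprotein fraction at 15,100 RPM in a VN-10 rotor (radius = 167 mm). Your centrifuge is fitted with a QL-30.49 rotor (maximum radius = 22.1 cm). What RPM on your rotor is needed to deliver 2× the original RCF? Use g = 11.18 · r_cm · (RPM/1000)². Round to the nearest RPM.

Original rotor: r = 167 mm = 16.7 cm
RCF = 11.18 × r × (N/1000)²
RCF_original = 11.18 × 16.7 × (15.1)² = 11.18 × 16.7 × 228.01 ≈ 42,570.8 × g
Target RCF = 2 × 42,570.8 ≈ 85,141.6 × g
85,141.6 = 11.18 × 22.1 × (N/1000)²
(N/1000)² = 85,141.6 / 247.078 = 344.594
N = 1000 × √344.594 ≈ 18,563.2

≈ 18563 RPM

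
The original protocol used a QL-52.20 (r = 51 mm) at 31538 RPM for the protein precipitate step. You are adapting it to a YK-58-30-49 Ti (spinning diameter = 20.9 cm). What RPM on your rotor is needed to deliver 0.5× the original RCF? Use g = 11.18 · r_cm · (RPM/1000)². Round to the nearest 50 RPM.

15600 RPM

Original rotor: r = 51 mm = 5.1 cm
RCF = 11.18 × r × (N/1000)²
RCF_original = 11.18 × 5.1 × (31.538)² = 11.18 × 5.1 × 994.645444 ≈ 56,712.7 × g
Target RCF = 0.5 × 56,712.7 ≈ 28,356.3 × g
Your rotor: r = 20.9 / 2 = 10.45 cm
28,356.3 = 11.18 × 10.45 × (N/1000)²
(N/1000)² = 28,356.3 / 116.831 = 242.7121
N = 1000 × √242.7121 ≈ 15,579.2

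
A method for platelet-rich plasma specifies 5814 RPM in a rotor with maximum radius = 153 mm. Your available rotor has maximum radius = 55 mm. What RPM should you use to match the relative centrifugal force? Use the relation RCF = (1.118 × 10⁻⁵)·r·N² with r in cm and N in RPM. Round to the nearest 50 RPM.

9700 RPM

Original rotor: r = 153 mm = 15.3 cm
RCF_original = 1.118 × 10⁻⁵ × 15.3 × (5814)² = 1.118 × 10⁻⁵ × 15.3 × 33,802,596 ≈ 5,782.1 × g
Your rotor: r = 55 mm = 5.5 cm
5,782.1 = 1.118 × 10⁻⁵ × 5.5 × N²
N² = 5,782.1 / (6.149 × 10⁻⁵) = 94,033,176
N ≈ √94,033,176 ≈ 9,697.1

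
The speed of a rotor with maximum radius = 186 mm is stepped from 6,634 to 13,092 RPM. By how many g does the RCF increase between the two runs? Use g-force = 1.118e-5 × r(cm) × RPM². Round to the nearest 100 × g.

r = 186 mm = 18.6 cm
RCF₁ = 1.118 × 10⁻⁵ × 18.6 × (6634)² = 1.118 × 10⁻⁵ × 18.6 × 44,009,956 ≈ 9,151.8 × g
RCF₂ = 1.118 × 10⁻⁵ × 18.6 × (13092)² = 1.118 × 10⁻⁵ × 18.6 × 171,400,464 ≈ 35,642.4 × g
Increase = 35,642.4 − 9,151.8 = 26,490.6

≈ 26500 g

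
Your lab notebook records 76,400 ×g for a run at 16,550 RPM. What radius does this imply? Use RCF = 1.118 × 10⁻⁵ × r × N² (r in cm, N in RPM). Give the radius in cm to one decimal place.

RCF = 1.118 × 10⁻⁵ × r × N²
76400 = 1.118 × 10⁻⁵ × r × (16550)²
r = 76400 / (1.118 × 10⁻⁵ × 273,902,500) = 76400 / 3062.23 ≈ 24.949 cm

r ≈ 24.9 cm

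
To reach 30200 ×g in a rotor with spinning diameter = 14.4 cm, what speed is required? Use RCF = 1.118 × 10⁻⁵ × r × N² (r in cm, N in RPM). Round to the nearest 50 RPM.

r = 14.4 / 2 = 7.2 cm
RCF = 1.118 × 10⁻⁵ × r × N²
30,200 = 1.118 × 10⁻⁵ × 7.2 × N²
N² = 30,200 / (8.0496 × 10⁻⁵) = 375,173,922
N ≈ √375,173,922 ≈ 19,369.4

N ≈ 19350 RPM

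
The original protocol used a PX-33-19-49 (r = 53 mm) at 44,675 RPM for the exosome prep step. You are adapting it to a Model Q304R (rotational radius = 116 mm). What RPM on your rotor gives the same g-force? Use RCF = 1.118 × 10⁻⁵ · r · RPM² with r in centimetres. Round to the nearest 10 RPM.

Original rotor: r = 53 mm = 5.3 cm
RCF_original = 1.118 × 10⁻⁵ × 5.3 × (44675)² = 1.118 × 10⁻⁵ × 5.3 × 1,995,855,625 ≈ 118,262.4 × g
Your rotor: r = 116 mm = 11.6 cm
118,262.4 = 1.118 × 10⁻⁵ × 11.6 × N²
N² = 118,262.4 / (12.9688 × 10⁻⁵) = 911,899,328
N ≈ √911,899,328 ≈ 30,197.7

≈ 30200 RPM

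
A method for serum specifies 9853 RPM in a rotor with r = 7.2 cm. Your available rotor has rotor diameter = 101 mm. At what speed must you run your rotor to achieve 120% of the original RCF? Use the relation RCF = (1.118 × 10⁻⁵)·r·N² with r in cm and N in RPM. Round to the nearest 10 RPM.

RCF_original = 1.118 × 10⁻⁵ × 7.2 × (9853)² = 1.118 × 10⁻⁵ × 7.2 × 97,081,609 ≈ 7,814.7 × g
Target RCF = 1.2 × 7,814.7 ≈ 9,377.6 × g
Your rotor: r = 101 mm / 2 = 50.5 mm = 5.05 cm
9,377.6 = 1.118 × 10⁻⁵ × 5.05 × N²
N² = 9,377.6 / (5.6459 × 10⁻⁵) = 166,095,751
N ≈ √166,095,751 ≈ 12,887.8

12890 RPM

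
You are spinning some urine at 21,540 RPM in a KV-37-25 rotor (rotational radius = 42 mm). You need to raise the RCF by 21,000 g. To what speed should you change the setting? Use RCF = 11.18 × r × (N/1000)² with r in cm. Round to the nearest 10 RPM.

≈ 30190 RPM

r = 42 mm = 4.2 cm
Current RCF = 11.18 × 4.2 × (21.54)² = 11.18 × 4.2 × 463.9716 ≈ 21,786.3 × g
Target RCF = 21,786.3 + 21,000 = 42,786.3 × g
(N/1000)² = 42,786.3 / 46.956 = 911.1998
N = 1000 × √911.1998 ≈ 30,186.1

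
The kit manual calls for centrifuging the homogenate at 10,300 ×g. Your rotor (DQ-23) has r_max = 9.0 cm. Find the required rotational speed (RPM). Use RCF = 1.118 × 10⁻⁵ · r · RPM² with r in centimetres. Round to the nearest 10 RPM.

RCF = 1.118 × 10⁻⁵ × r × N²
10,300 = 1.118 × 10⁻⁵ × 9 × N²
N² = 10,300 / (10.062 × 10⁻⁵) = 102,365,335
N ≈ √102,365,335 ≈ 10,117.6

≈ 10120 RPM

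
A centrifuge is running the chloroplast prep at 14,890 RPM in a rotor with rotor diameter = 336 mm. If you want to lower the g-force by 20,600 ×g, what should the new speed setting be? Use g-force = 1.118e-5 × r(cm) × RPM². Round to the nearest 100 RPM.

r = 336 mm / 2 = 168 mm = 16.8 cm
Current RCF = 1.118 × 10⁻⁵ × 16.8 × (14890)² = 1.118 × 10⁻⁵ × 16.8 × 221,712,100 ≈ 41,642.9 × g
Target RCF = 41,642.9 − 20,600 = 21,042.9 × g
N² = 21,042.9 / (18.7824 × 10⁻⁵) = 112,035,203
N ≈ √112,035,203 ≈ 10,584.7

≈ 10600 RPM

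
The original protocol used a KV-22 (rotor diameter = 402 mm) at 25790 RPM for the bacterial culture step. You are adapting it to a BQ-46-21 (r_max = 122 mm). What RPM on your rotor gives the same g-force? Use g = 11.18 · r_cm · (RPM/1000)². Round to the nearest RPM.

≈ 33103 RPM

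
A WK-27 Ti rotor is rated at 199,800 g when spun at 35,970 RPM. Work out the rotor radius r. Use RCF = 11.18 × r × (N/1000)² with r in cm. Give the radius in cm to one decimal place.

r ≈ 13.8 cm

199800 = 11.18 × r × (35.97)²
r = 199800 / (11.18 × 1293.8409) = 199800 / 14465.14 ≈ 13.813 cm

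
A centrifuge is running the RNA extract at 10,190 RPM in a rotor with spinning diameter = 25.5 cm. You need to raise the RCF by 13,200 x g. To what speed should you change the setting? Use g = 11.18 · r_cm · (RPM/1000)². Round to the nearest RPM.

≈ 14016 RPM

r = 25.5 / 2 = 12.75 cm
Current RCF = 11.18 × 12.75 × (10.19)² = 11.18 × 12.75 × 103.8361 ≈ 14,801.3 × g
Target RCF = 14,801.3 + 13,200 = 28,001.3 × g
(N/1000)² = 28,001.3 / 142.545 = 196.4383
N = 1000 × √196.4383 ≈ 14,015.6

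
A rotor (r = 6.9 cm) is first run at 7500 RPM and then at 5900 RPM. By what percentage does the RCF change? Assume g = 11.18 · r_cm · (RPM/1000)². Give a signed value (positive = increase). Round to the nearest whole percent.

RCF ∝ N², so the ratio is (5900/7500)² = (0.786667)² = 0.6188.
Change = 0.6188 − 1 = -0.3812 → -38.1%.

-38%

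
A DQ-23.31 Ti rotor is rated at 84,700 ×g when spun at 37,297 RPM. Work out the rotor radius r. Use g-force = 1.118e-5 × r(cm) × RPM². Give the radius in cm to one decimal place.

84700 = 1.118 × 10⁻⁵ × r × (37297)²
r = 84700 / (1.118 × 10⁻⁵ × 1,391,066,209) = 84700 / 15552.12 ≈ 5.446 cm

r ≈ 5.4 cm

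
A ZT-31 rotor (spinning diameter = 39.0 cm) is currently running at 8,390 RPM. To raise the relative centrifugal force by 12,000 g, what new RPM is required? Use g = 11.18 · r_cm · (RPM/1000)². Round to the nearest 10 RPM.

11200 RPM

r = 39.0 / 2 = 19.5 cm
Current RCF = 11.18 × 19.5 × (8.39)² = 11.18 × 19.5 × 70.3921 ≈ 15,346.2 × g
Target RCF = 15,346.2 + 12,000 = 27,346.2 × g
(N/1000)² = 27,346.2 / 218.01 = 125.4355
N = 1000 × √125.4355 ≈ 11,199.8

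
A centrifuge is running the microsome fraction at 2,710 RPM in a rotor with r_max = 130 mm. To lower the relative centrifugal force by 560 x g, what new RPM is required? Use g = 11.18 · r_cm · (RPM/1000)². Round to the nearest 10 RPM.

≈ 1870 RPM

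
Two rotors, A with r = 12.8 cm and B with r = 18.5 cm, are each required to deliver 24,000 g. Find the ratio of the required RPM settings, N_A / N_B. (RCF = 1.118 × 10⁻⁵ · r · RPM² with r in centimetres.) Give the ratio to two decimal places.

At fixed RCF, N ∝ 1/√r, so N_A/N_B = √(r_B/r_A) = √(18.5/12.8) = √1.445312 = 1.2022.

1.20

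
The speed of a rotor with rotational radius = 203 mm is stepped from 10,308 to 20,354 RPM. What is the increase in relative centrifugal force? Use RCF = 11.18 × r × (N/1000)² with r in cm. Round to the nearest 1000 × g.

r = 203 mm = 20.3 cm
RCF₁ = 11.18 × 20.3 × (10.308)² = 11.18 × 20.3 × 106.254864 ≈ 24,115 × g
RCF₂ = 11.18 × 20.3 × (20.354)² = 11.18 × 20.3 × 414.285316 ≈ 94,023.7 × g
Increase = 94,023.7 − 24,115 = 69,908.7

70000 g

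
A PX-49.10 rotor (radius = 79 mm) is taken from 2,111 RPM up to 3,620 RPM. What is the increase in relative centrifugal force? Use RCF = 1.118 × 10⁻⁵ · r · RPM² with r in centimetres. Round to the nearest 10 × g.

≈ 760 ×g

r = 79 mm = 7.9 cm
RCF₁ = 1.118 × 10⁻⁵ × 7.9 × (2111)² = 1.118 × 10⁻⁵ × 7.9 × 4,456,321 ≈ 393.6 × g
RCF₂ = 1.118 × 10⁻⁵ × 7.9 × (3620)² = 1.118 × 10⁻⁵ × 7.9 × 13,104,400 ≈ 1,157.4 × g
Increase = 1,157.4 − 393.6 = 763.8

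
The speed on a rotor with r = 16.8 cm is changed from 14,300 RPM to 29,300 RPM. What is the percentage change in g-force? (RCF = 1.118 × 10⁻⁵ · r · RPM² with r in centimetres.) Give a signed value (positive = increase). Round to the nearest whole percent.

RCF ∝ N², so the ratio is (29300/14300)² = (2.048951)² = 4.1982.
Change = 4.1982 − 1 = +3.1982 → +319.8%.

+320%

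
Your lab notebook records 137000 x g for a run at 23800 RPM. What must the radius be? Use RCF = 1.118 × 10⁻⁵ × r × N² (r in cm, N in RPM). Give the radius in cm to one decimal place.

21.6 cm

RCF = 1.118 × 10⁻⁵ × r × N²
137000 = 1.118 × 10⁻⁵ × r × (23800)²
r = 137000 / (1.118 × 10⁻⁵ × 566,440,000) = 137000 / 6332.799 ≈ 21.633 cm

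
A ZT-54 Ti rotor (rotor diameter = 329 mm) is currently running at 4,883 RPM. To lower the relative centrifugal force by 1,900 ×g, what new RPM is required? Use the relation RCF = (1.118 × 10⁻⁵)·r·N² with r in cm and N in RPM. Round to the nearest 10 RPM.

3680 RPM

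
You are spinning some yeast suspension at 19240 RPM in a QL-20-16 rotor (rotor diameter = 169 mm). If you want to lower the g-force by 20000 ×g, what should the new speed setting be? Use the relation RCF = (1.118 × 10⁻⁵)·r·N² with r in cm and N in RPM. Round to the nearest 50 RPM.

≈ 12600 RPM

r = 169 mm / 2 = 84.5 mm = 8.45 cm
Current RCF = 1.118 × 10⁻⁵ × 8.45 × (19240)² = 1.118 × 10⁻⁵ × 8.45 × 370,177,600 ≈ 34,971 × g
Target RCF = 34,971 − 20,000 = 14,971 × g
N² = 14,971 / (9.4471 × 10⁻⁵) = 158,471,912
N ≈ √158,471,912 ≈ 12,588.6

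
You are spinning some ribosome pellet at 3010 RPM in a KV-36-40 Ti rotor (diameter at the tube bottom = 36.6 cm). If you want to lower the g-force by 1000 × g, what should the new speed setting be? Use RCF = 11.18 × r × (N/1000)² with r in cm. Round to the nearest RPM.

2043 RPM

r = 36.6 / 2 = 18.3 cm
Current RCF = 11.18 × 18.3 × (3.01)² = 11.18 × 18.3 × 9.0601 ≈ 1,853.6 × g
Target RCF = 1,853.6 − 1,000 = 853.6 × g
(N/1000)² = 853.6 / 204.594 = 4.172165
N = 1000 × √4.172165 ≈ 2,042.6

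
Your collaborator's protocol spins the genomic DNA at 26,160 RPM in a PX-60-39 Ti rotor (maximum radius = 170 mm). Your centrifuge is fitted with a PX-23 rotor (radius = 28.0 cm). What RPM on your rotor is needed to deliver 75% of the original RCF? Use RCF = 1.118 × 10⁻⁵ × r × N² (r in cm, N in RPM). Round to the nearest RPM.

17653 RPM

Original rotor: r = 170 mm = 17.0 cm
RCF = 1.118 × 10⁻⁵ × r × N²
RCF_original = 1.118 × 10⁻⁵ × 17 × (26160)² = 1.118 × 10⁻⁵ × 17 × 684,345,600 ≈ 130,066.7 × g
Target RCF = 0.75 × 130,066.7 ≈ 97,550 × g
97,550 = 1.118 × 10⁻⁵ × 28 × N²
N² = 97,550 / (31.304 × 10⁻⁵) = 311,621,518
N ≈ √311,621,518 ≈ 17,652.8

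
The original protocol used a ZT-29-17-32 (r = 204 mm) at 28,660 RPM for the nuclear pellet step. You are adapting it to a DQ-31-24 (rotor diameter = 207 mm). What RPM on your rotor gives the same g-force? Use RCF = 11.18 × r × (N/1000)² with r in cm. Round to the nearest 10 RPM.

≈ 40240 RPM

Original rotor: r = 204 mm = 20.4 cm
RCF_original = 11.18 × 20.4 × (28.66)² = 11.18 × 20.4 × 821.3956 ≈ 187,337.3 × g
Your rotor: r = 207 mm / 2 = 103.5 mm = 10.35 cm
187,337.3 = 11.18 × 10.35 × (N/1000)²
(N/1000)² = 187,337.3 / 115.713 = 1618.982
N = 1000 × √1618.982 ≈ 40,236.6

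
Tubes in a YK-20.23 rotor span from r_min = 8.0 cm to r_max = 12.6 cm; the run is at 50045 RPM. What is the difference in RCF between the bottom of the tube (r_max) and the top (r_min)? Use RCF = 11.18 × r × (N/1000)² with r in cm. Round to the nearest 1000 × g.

ΔRCF ≈ 129000 × g

ΔRCF = 11.18 × (r_max − r_min) × (N/1000)² = 11.18 × 4.6 × 2,504.502025 ≈ 128,801.5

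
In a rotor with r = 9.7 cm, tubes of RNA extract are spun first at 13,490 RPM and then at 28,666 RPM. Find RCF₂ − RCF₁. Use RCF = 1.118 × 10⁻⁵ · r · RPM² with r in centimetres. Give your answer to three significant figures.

RCF₁ = 1.118 × 10⁻⁵ × 9.7 × (13490)² = 1.118 × 10⁻⁵ × 9.7 × 181,980,100 ≈ 19,735 × g
RCF₂ = 1.118 × 10⁻⁵ × 9.7 × (28666)² = 1.118 × 10⁻⁵ × 9.7 × 821,739,556 ≈ 89,114.4 × g
Increase = 89,114.4 − 19,735 = 69,379.4

≈ 69400 ×g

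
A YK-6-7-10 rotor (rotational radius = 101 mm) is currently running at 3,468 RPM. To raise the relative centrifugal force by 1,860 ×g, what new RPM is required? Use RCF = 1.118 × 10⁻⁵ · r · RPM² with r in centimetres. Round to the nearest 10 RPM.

r = 101 mm = 10.1 cm
Current RCF = 1.118 × 10⁻⁵ × 10.1 × (3468)² = 1.118 × 10⁻⁵ × 10.1 × 12,027,024 ≈ 1,358.1 × g
Target RCF = 1,358.1 + 1,860 = 3,218.1 × g
N² = 3,218.1 / (11.2918 × 10⁻⁵) = 28,499,442
N ≈ √28,499,442 ≈ 5,338.5

N₂ ≈ 5340 RPM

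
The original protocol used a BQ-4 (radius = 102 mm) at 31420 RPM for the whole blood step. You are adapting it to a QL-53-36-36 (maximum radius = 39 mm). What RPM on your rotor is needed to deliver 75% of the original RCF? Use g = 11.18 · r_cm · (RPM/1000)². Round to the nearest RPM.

≈ 44005 RPM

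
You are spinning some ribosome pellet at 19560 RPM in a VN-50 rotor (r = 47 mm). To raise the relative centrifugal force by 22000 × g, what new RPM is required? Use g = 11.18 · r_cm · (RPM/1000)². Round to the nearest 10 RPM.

r = 47 mm = 4.7 cm
Current RCF = 11.18 × 4.7 × (19.56)² = 11.18 × 4.7 × 382.5936 ≈ 20,103.8 × g
Target RCF = 20,103.8 + 22,000 = 42,103.8 × g
(N/1000)² = 42,103.8 / 52.546 = 801.2751
N = 1000 × √801.2751 ≈ 28,306.8

N₂ ≈ 28310 RPM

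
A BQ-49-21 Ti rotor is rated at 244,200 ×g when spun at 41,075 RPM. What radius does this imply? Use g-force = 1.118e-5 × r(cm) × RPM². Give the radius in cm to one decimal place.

12.9 cm

244200 = 1.118 × 10⁻⁵ × r × (41075)²
r = 244200 / (1.118 × 10⁻⁵ × 1,687,155,625) = 244200 / 18862.4 ≈ 12.946 cm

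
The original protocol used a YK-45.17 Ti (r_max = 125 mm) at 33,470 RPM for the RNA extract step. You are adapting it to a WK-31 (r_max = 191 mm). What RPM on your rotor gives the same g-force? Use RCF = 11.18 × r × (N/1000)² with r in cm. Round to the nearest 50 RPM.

≈ 27100 RPM

Original rotor: r = 125 mm = 12.5 cm
RCF_original = 11.18 × 12.5 × (33.47)² = 11.18 × 12.5 × 1,120.2409 ≈ 156,553.7 × g
Your rotor: r = 191 mm = 19.1 cm
156,553.7 = 11.18 × 19.1 × (N/1000)²
(N/1000)² = 156,553.7 / 213.538 = 733.1421
N = 1000 × √733.1421 ≈ 27,076.6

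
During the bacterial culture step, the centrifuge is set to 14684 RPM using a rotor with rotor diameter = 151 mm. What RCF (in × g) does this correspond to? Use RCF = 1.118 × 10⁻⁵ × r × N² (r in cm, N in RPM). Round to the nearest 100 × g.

≈ 18200 × g

r = 151 mm / 2 = 75.5 mm = 7.55 cm
RCF = 1.118 × 10⁻⁵ × 7.55 × (14684)² = 1.118 × 10⁻⁵ × 7.55 × 215,619,856 ≈ 18,200.3 × g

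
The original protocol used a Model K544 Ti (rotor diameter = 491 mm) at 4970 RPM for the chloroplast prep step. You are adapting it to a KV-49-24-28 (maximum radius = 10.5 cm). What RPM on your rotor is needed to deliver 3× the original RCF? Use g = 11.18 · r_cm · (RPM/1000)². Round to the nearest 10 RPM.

Original rotor: r = 491 mm / 2 = 245.5 mm = 24.55 cm
RCF_original = 11.18 × 24.55 × (4.97)² = 11.18 × 24.55 × 24.7009 ≈ 6,779.6 × g
Target RCF = 3 × 6,779.6 ≈ 20,338.8 × g
20,338.8 = 11.18 × 10.5 × (N/1000)²
(N/1000)² = 20,338.8 / 117.39 = 173.2584
N = 1000 × √173.2584 ≈ 13,162.8

≈ 13160 RPM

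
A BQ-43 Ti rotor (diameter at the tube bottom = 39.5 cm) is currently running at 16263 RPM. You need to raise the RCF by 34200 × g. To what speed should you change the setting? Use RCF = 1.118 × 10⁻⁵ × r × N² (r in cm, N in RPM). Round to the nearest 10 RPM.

≈ 20480 RPM

r = 39.5 / 2 = 19.75 cm
Current RCF = 1.118 × 10⁻⁵ × 19.75 × (16263)² = 1.118 × 10⁻⁵ × 19.75 × 264,485,169 ≈ 58,399.6 × g
Target RCF = 58,399.6 + 34,200 = 92,599.6 × g
N² = 92,599.6 / (22.0805 × 10⁻⁵) = 419,372,750
N ≈ √419,372,750 ≈ 20,478.6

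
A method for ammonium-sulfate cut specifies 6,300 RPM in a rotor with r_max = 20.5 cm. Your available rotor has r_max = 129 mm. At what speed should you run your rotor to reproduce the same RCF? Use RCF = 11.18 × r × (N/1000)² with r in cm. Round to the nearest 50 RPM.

≈ 7950 RPM

RCF = 11.18 × r × (N/1000)²
RCF_original = 11.18 × 20.5 × (6.3)² = 11.18 × 20.5 × 39.69 ≈ 9,096.6 × g
Your rotor: r = 129 mm = 12.9 cm
9,096.6 = 11.18 × 12.9 × (N/1000)²
(N/1000)² = 9,096.6 / 144.222 = 63.07359
N = 1000 × √63.07359 ≈ 7,941.9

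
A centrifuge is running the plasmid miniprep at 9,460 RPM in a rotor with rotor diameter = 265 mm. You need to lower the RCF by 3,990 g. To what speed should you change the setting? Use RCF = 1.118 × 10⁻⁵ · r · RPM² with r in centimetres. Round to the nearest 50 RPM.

r = 265 mm / 2 = 132.5 mm = 13.25 cm
Current RCF = 1.118 × 10⁻⁵ × 13.25 × (9460)² = 1.118 × 10⁻⁵ × 13.25 × 89,491,600 ≈ 13,256.8 × g
Target RCF = 13,256.8 − 3,990 = 9,266.8 × g
N² = 9,266.8 / (14.8135 × 10⁻⁵) = 62,556,452
N ≈ √62,556,452 ≈ 7,909.3

≈ 7900 RPM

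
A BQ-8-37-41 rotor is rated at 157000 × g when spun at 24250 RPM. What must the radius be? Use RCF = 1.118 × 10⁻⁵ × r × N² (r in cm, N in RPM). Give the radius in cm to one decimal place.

157000 = 1.118 × 10⁻⁵ × r × (24250)²
r = 157000 / (1.118 × 10⁻⁵ × 588,062,500) = 157000 / 6574.539 ≈ 23.880 cm

23.9 cm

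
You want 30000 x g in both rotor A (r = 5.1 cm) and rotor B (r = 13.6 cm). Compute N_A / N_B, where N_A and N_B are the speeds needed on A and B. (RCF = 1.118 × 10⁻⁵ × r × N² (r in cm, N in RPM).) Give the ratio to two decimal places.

1.63

At fixed RCF, N ∝ 1/√r, so N_A/N_B = √(r_B/r_A) = √(13.6/5.1) = √2.666667 = 1.6330.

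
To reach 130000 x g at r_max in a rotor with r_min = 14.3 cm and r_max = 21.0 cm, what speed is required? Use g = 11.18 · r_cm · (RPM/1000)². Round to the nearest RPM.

Use r_max = 21.0 cm.
130,000 = 11.18 × 21 × (N/1000)²
(N/1000)² = 130,000 / 234.78 = 553.7099
N = 1000 × √553.7099 ≈ 23,531.0

≈ 23531 RPM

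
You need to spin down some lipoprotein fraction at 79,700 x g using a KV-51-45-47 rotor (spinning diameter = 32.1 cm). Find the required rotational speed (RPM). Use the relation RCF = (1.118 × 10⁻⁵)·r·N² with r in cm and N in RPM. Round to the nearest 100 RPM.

r = 32.1 / 2 = 16.05 cm
79,700 = 1.118 × 10⁻⁵ × 16.05 × N²
N² = 79,700 / (17.9439 × 10⁻⁵) = 444,162,083
N ≈ √444,162,083 ≈ 21,075.2

21100 RPM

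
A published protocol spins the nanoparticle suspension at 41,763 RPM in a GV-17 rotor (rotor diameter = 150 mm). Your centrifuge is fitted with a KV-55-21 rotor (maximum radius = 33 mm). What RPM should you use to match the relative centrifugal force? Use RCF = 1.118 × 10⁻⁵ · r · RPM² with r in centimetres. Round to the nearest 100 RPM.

63000 RPM

Original rotor: r = 150 mm / 2 = 75 mm = 7.5 cm
RCF = 1.118 × 10⁻⁵ × r × N²
RCF_original = 1.118 × 10⁻⁵ × 7.5 × (41763)² = 1.118 × 10⁻⁵ × 7.5 × 1,744,148,169 ≈ 146,246.8 × g
Your rotor: r = 33 mm = 3.3 cm
146,246.8 = 1.118 × 10⁻⁵ × 3.3 × N²
N² = 146,246.8 / (3.6894 × 10⁻⁵) = 3,963,972,462
N ≈ √3,963,972,462 ≈ 62,960.1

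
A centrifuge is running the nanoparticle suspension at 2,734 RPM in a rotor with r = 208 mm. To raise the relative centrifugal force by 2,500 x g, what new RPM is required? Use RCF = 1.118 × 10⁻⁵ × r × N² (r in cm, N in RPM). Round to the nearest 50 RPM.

≈ 4250 RPM

r = 208 mm = 20.8 cm
Current RCF = 1.118 × 10⁻⁵ × 20.8 × (2734)² = 1.118 × 10⁻⁵ × 20.8 × 7,474,756 ≈ 1,738.2 × g
Target RCF = 1,738.2 + 2,500 = 4,238.2 × g
N² = 4,238.2 / (23.2544 × 10⁻⁵) = 18,225,368
N ≈ √18,225,368 ≈ 4,269.1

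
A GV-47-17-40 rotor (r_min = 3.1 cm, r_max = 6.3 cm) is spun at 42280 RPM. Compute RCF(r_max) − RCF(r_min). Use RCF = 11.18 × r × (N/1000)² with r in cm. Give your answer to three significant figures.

ΔRCF ≈ 64000 ×g

ΔRCF = 11.18 × (r_max − r_min) × (N/1000)² = 11.18 × 3.2 × 1,787.5984 ≈ 63,953.1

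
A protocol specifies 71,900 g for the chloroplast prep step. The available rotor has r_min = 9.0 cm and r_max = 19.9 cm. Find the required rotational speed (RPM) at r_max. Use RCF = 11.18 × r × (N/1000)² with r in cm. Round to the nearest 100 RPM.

18000 RPM

Use r_max = 19.9 cm.
71,900 = 11.18 × 19.9 × (N/1000)²
(N/1000)² = 71,900 / 222.482 = 323.1722
N = 1000 × √323.1722 ≈ 17,977.0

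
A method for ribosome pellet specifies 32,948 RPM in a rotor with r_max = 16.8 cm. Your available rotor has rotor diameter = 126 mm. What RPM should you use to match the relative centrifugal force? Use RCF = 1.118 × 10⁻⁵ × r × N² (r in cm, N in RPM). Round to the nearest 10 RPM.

≈ 53800 RPM

RCF_original = 1.118 × 10⁻⁵ × 16.8 × (32948)² = 1.118 × 10⁻⁵ × 16.8 × 1,085,570,704 ≈ 203,896.2 × g
Your rotor: r = 126 mm / 2 = 63 mm = 6.3 cm
203,896.2 = 1.118 × 10⁻⁵ × 6.3 × N²
N² = 203,896.2 / (7.0434 × 10⁻⁵) = 2,894,854,758
N ≈ √2,894,854,758 ≈ 53,803.9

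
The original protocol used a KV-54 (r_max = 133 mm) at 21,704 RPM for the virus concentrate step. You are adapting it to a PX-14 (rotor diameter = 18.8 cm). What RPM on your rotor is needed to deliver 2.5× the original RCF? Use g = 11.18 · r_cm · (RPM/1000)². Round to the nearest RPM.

40820 RPM

Original rotor: r = 133 mm = 13.3 cm
RCF_original = 11.18 × 13.3 × (21.704)² = 11.18 × 13.3 × 471.063616 ≈ 70,044.3 × g
Target RCF = 2.5 × 70,044.3 ≈ 175,110.8 × g
Your rotor: r = 18.8 / 2 = 9.4 cm
175,110.8 = 11.18 × 9.4 × (N/1000)²
(N/1000)² = 175,110.8 / 105.092 = 1666.262
N = 1000 × √1666.262 ≈ 40,819.9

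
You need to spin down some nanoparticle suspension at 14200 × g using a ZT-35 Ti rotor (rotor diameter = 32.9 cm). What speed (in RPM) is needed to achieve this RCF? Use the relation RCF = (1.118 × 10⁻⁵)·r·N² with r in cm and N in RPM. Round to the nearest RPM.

r = 32.9 / 2 = 16.45 cm
RCF = 1.118 × 10⁻⁵ × r × N²
14,200 = 1.118 × 10⁻⁵ × 16.45 × N²
N² = 14,200 / (18.3911 × 10⁻⁵) = 77,211,260
N ≈ √77,211,260 ≈ 8,787.0

8787 RPM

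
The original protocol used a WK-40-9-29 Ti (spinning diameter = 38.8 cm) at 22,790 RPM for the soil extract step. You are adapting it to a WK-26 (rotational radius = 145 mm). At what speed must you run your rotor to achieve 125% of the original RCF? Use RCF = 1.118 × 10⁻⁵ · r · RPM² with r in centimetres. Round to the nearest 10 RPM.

Original rotor: r = 38.8 / 2 = 19.4 cm
RCF_original = 1.118 × 10⁻⁵ × 19.4 × (22790)² = 1.118 × 10⁻⁵ × 19.4 × 519,384,100 ≈ 112,650.3 × g
Target RCF = 1.25 × 112,650.3 ≈ 140,812.9 × g
Your rotor: r = 145 mm = 14.5 cm
140,812.9 = 1.118 × 10⁻⁵ × 14.5 × N²
N² = 140,812.9 / (16.211 × 10⁻⁵) = 868,625,625
N ≈ √868,625,625 ≈ 29,472.5

≈ 29470 RPM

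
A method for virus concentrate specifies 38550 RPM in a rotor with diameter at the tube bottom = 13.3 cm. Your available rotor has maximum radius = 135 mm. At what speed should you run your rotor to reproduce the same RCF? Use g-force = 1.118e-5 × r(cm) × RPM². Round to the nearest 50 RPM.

27050 RPM

Original rotor: r = 13.3 / 2 = 6.65 cm
RCF_original = 1.118 × 10⁻⁵ × 6.65 × (38550)² = 1.118 × 10⁻⁵ × 6.65 × 1,486,102,500 ≈ 110,487.3 × g
Your rotor: r = 135 mm = 13.5 cm
110,487.3 = 1.118 × 10⁻⁵ × 13.5 × N²
N² = 110,487.3 / (15.093 × 10⁻⁵) = 732,043,331
N ≈ √732,043,331 ≈ 27,056.3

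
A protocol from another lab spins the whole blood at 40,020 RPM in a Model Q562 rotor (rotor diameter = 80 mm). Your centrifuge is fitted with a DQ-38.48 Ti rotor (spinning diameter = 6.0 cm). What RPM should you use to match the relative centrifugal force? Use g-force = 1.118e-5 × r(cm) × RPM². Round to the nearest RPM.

Original rotor: r = 80 mm / 2 = 40 mm = 4 cm
RCF_original = 1.118 × 10⁻⁵ × 4 × (40020)² = 1.118 × 10⁻⁵ × 4 × 1,601,600,400 ≈ 71,623.6 × g
Your rotor: r = 6.0 / 2 = 3 cm
71,623.6 = 1.118 × 10⁻⁵ × 3 × N²
N² = 71,623.6 / (3.354 × 10⁻⁵) = 2,135,468,098
N ≈ √2,135,468,098 ≈ 46,211.1

≈ 46211 RPM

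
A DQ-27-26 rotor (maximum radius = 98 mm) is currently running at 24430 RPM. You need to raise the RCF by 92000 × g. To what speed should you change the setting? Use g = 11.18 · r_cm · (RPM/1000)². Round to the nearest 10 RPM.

≈ 37900 RPM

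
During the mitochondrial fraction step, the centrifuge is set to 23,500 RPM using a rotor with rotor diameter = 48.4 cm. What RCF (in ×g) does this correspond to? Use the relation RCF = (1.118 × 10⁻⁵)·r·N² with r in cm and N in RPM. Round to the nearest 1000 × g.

149000 ×g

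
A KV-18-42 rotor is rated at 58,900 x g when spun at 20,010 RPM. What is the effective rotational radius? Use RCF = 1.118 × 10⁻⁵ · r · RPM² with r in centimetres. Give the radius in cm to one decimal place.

58900 = 1.118 × 10⁻⁵ × r × (20010)²
r = 58900 / (1.118 × 10⁻⁵ × 400,400,100) = 58900 / 4476.473 ≈ 13.158 cm

≈ 13.2 cm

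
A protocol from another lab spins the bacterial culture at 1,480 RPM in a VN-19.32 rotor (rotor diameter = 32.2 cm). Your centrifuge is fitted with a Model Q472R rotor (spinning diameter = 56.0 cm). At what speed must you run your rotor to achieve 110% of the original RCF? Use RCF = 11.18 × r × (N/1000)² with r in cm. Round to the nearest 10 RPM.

Original rotor: r = 32.2 / 2 = 16.1 cm
RCF = 11.18 × r × (N/1000)²
RCF_original = 11.18 × 16.1 × (1.48)² = 11.18 × 16.1 × 2.1904 ≈ 394.3 × g
Target RCF = 1.1 × 394.3 ≈ 433.7 × g
Your rotor: r = 56.0 / 2 = 28 cm
433.7 = 11.18 × 28 × (N/1000)²
(N/1000)² = 433.7 / 313.04 = 1.385446
N = 1000 × √1.385446 ≈ 1,177.0

≈ 1180 RPM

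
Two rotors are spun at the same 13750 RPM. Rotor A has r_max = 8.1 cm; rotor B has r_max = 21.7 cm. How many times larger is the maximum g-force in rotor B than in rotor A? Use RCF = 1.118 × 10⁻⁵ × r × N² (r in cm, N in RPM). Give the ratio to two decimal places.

At fixed N, RCF ∝ r, so RCF_B/RCF_A = r_B/r_A = 21.7 / 8.1 = 2.6790.

2.68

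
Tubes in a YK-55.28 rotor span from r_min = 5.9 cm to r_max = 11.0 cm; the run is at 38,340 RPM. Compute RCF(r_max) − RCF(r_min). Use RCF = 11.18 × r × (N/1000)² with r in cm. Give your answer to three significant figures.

83800 g

ΔRCF = 11.18 × (r_max − r_min) × (N/1000)² = 11.18 × 5.1 × 1,469.9556 ≈ 83,813.9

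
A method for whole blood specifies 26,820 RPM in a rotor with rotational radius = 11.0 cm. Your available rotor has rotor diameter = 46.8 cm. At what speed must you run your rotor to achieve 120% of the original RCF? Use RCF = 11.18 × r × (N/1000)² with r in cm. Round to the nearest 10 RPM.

RCF_original = 11.18 × 11 × (26.82)² = 11.18 × 11 × 719.3124 ≈ 88,461 × g
Target RCF = 1.2 × 88,461 ≈ 106,153.2 × g
Your rotor: r = 46.8 / 2 = 23.4 cm
106,153.2 = 11.18 × 23.4 × (N/1000)²
(N/1000)² = 106,153.2 / 261.612 = 405.7658
N = 1000 × √405.7658 ≈ 20,143.6

≈ 20140 RPM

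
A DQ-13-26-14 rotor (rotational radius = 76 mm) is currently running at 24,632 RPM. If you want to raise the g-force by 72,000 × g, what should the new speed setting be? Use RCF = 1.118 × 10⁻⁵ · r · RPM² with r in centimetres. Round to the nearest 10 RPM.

r = 76 mm = 7.6 cm
Current RCF = 1.118 × 10⁻⁵ × 7.6 × (24632)² = 1.118 × 10⁻⁵ × 7.6 × 606,735,424 ≈ 51,553.1 × g
Target RCF = 51,553.1 + 72,000 = 123,553.1 × g
N² = 123,553.1 / (8.4968 × 10⁻⁵) = 1,454,113,313
N ≈ √1,454,113,313 ≈ 38,132.8

N₂ ≈ 38130 RPM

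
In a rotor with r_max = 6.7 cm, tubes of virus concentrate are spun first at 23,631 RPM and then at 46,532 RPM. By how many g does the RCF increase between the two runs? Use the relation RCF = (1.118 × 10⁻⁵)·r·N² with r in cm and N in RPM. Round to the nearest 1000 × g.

≈ 120000 g

RCF₁ = 1.118 × 10⁻⁵ × 6.7 × (23631)² = 1.118 × 10⁻⁵ × 6.7 × 558,424,161 ≈ 41,829.3 × g
RCF₂ = 1.118 × 10⁻⁵ × 6.7 × (46532)² = 1.118 × 10⁻⁵ × 6.7 × 2,165,227,024 ≈ 162,188.5 × g
Increase = 162,188.5 − 41,829.3 = 120,359.2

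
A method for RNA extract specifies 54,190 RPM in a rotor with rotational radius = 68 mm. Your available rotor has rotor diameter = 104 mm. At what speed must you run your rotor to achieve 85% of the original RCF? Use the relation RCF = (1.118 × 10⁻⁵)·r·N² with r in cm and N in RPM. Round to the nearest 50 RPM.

57150 RPM

Original rotor: r = 68 mm = 6.8 cm
RCF_original = 1.118 × 10⁻⁵ × 6.8 × (54190)² = 1.118 × 10⁻⁵ × 6.8 × 2,936,556,100 ≈ 223,248.7 × g
Target RCF = 0.85 × 223,248.7 ≈ 189,761.4 × g
Your rotor: r = 104 mm / 2 = 52 mm = 5.2 cm
189,761.4 = 1.118 × 10⁻⁵ × 5.2 × N²
N² = 189,761.4 / (5.8136 × 10⁻⁵) = 3,264,094,537
N ≈ √3,264,094,537 ≈ 57,132.3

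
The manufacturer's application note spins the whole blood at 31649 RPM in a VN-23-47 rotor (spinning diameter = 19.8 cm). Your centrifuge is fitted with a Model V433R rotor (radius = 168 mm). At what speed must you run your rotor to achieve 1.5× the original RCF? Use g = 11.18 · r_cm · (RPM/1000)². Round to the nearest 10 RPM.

29760 RPM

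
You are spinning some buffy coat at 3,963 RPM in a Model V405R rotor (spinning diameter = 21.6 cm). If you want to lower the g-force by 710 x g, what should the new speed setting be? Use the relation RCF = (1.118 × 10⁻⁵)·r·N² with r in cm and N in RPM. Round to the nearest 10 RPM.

≈ 3130 RPM

r = 21.6 / 2 = 10.8 cm
Current RCF = 1.118 × 10⁻⁵ × 10.8 × (3963)² = 1.118 × 10⁻⁵ × 10.8 × 15,705,369 ≈ 1,896.3 × g
Target RCF = 1,896.3 − 710 = 1,186.3 × g
N² = 1,186.3 / (12.0744 × 10⁻⁵) = 9,824,919
N ≈ √9,824,919 ≈ 3,134.5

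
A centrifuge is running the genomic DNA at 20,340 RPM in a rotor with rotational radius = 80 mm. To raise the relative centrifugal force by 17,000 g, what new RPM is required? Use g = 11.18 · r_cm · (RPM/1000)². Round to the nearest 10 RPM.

r = 80 mm = 8.0 cm
Current RCF = 11.18 × 8 × (20.34)² = 11.18 × 8 × 413.7156 ≈ 37,002.7 × g
Target RCF = 37,002.7 + 17,000 = 54,002.7 × g
(N/1000)² = 54,002.7 / 89.44 = 603.7869
N = 1000 × √603.7869 ≈ 24,572.1

N₂ ≈ 24570 RPM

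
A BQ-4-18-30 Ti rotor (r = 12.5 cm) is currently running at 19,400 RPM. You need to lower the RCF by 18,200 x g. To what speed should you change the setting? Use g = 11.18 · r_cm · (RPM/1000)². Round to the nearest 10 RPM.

≈ 15690 RPM

Current RCF = 11.18 × 12.5 × (19.4)² = 11.18 × 12.5 × 376.36 ≈ 52,596.3 × g
Target RCF = 52,596.3 − 18,200 = 34,396.3 × g
(N/1000)² = 34,396.3 / 139.75 = 246.1274
N = 1000 × √246.1274 ≈ 15,688.4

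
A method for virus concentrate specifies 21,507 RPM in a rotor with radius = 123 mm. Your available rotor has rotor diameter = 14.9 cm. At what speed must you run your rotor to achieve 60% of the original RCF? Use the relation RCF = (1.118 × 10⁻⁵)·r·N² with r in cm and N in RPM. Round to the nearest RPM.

Original rotor: r = 123 mm = 12.3 cm
RCF_original = 1.118 × 10⁻⁵ × 12.3 × (21507)² = 1.118 × 10⁻⁵ × 12.3 × 462,551,049 ≈ 63,607.2 × g
Target RCF = 0.6 × 63,607.2 ≈ 38,164.3 × g
Your rotor: r = 14.9 / 2 = 7.45 cm
38,164.3 = 1.118 × 10⁻⁵ × 7.45 × N²
N² = 38,164.3 / (8.3291 × 10⁻⁵) = 458,204,368
N ≈ √458,204,368 ≈ 21,405.7

21406 RPM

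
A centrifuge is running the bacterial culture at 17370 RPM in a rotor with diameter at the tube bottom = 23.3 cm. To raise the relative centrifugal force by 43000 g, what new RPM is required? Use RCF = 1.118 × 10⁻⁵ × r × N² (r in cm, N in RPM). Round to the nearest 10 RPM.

25140 RPM

r = 23.3 / 2 = 11.65 cm
Current RCF = 1.118 × 10⁻⁵ × 11.65 × (17370)² = 1.118 × 10⁻⁵ × 11.65 × 301,716,900 ≈ 39,297.7 × g
Target RCF = 39,297.7 + 43,000 = 82,297.7 × g
N² = 82,297.7 / (13.0247 × 10⁻⁵) = 631,858,699
N ≈ √631,858,699 ≈ 25,136.8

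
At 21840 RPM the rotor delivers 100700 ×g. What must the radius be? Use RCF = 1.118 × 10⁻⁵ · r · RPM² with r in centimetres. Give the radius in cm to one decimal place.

RCF = 1.118 × 10⁻⁵ × r × N²
100700 = 1.118 × 10⁻⁵ × r × (21840)²
r = 100700 / (1.118 × 10⁻⁵ × 476,985,600) = 100700 / 5332.699 ≈ 18.883 cm

18.9 cm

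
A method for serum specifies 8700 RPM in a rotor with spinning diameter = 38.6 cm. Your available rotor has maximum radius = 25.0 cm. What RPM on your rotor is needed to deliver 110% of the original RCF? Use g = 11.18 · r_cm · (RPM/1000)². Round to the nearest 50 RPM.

8000 RPM

Original rotor: r = 38.6 / 2 = 19.3 cm
RCF_original = 11.18 × 19.3 × (8.7)² = 11.18 × 19.3 × 75.69 ≈ 16,331.9 × g
Target RCF = 1.1 × 16,331.9 ≈ 17,965.1 × g
17,965.1 = 11.18 × 25 × (N/1000)²
(N/1000)² = 17,965.1 / 279.5 = 64.27585
N = 1000 × √64.27585 ≈ 8,017.2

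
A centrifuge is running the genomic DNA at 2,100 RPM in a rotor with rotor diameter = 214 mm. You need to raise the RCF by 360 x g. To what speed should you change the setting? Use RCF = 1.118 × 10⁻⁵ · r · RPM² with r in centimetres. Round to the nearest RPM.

N₂ ≈ 2724 RPM

r = 214 mm / 2 = 107 mm = 10.7 cm
Current RCF = 1.118 × 10⁻⁵ × 10.7 × (2100)² = 1.118 × 10⁻⁵ × 10.7 × 4,410,000 ≈ 527.6 × g
Target RCF = 527.6 + 360 = 887.6 × g
N² = 887.6 / (11.9626 × 10⁻⁵) = 7,419,792
N ≈ √7,419,792 ≈ 2,723.9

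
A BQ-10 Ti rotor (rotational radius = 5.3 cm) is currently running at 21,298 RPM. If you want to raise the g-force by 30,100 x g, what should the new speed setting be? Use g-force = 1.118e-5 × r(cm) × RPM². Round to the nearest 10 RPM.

N₂ ≈ 31010 RPM

Current RCF = 1.118 × 10⁻⁵ × 5.3 × (21298)² = 1.118 × 10⁻⁵ × 5.3 × 453,604,804 ≈ 26,877.9 × g
Target RCF = 26,877.9 + 30,100 = 56,977.9 × g
N² = 56,977.9 / (5.9254 × 10⁻⁵) = 961,587,403
N ≈ √961,587,403 ≈ 31,009.5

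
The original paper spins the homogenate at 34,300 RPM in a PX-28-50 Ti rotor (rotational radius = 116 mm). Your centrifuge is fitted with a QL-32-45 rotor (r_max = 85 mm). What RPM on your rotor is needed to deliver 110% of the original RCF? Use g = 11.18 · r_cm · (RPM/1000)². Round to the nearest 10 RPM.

Original rotor: r = 116 mm = 11.6 cm
RCF_original = 11.18 × 11.6 × (34.3)² = 11.18 × 11.6 × 1,176.49 ≈ 152,576.6 × g
Target RCF = 1.1 × 152,576.6 ≈ 167,834.3 × g
Your rotor: r = 85 mm = 8.5 cm
167,834.3 = 11.18 × 8.5 × (N/1000)²
(N/1000)² = 167,834.3 / 95.03 = 1766.119
N = 1000 × √1766.119 ≈ 42,025.2

≈ 42030 RPM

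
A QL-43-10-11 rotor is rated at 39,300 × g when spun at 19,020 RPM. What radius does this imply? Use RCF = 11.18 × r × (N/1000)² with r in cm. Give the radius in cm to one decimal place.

≈ 9.7 cm

39300 = 11.18 × r × (19.02)²
r = 39300 / (11.18 × 361.7604) = 39300 / 4044.481 ≈ 9.717 cm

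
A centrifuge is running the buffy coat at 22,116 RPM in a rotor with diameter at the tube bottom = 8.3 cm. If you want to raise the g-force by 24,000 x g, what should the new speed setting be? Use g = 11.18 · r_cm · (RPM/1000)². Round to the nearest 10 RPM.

N₂ ≈ 31720 RPM

r = 8.3 / 2 = 4.15 cm
Current RCF = 11.18 × 4.15 × (22.116)² = 11.18 × 4.15 × 489.117456 ≈ 22,693.6 × g
Target RCF = 22,693.6 + 24,000 = 46,693.6 × g
(N/1000)² = 46,693.6 / 46.397 = 1006.393
N = 1000 × √1006.393 ≈ 31,723.7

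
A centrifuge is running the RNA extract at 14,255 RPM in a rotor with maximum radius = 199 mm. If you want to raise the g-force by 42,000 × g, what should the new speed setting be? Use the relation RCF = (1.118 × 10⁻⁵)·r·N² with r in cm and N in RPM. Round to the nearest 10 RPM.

r = 199 mm = 19.9 cm
Current RCF = 1.118 × 10⁻⁵ × 19.9 × (14255)² = 1.118 × 10⁻⁵ × 19.9 × 203,205,025 ≈ 45,209.5 × g
Target RCF = 45,209.5 + 42,000 = 87,209.5 × g
N² = 87,209.5 / (22.2482 × 10⁻⁵) = 391,984,520
N ≈ √391,984,520 ≈ 19,798.6

≈ 19800 RPM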